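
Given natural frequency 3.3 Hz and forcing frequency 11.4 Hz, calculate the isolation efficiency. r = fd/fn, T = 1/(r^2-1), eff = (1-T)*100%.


r = 11.4 / 3.3 = 3.45455
r^2 - 1 = 3.45455^2 - 1 = 10.9339
T = 1/10.9339 = 0.0914587
Efficiency = (1 - 0.0914587)*100 = 90.854 %


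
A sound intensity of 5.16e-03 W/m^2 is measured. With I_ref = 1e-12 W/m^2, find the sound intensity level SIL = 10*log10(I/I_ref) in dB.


I / I_ref = 5.16e-03 / 1e-12 = 5.16e+09
SIL = 10 * log10(5.16e+09) = 97.126 dB


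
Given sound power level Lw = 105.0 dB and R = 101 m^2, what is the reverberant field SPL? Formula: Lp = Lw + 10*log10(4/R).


4/R = 4/101 = 0.039604
Lp = 105.0 + 10*log10(0.039604) = 90.977 dB


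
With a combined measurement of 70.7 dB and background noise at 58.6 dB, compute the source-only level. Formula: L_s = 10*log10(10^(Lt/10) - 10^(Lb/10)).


10^(70.7/10) = 1.1749e+07
10^(58.6/10) = 724436
Difference = 1.1749e+07 - 724436 = 1.10246e+07
L_source = 10*log10(1.10246e+07) = 70.424 dB


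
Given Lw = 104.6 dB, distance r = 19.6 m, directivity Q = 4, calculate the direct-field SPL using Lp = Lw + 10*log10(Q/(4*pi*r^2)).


4*pi*r^2 = 4*pi*19.6^2 = 4827.5 m^2
Q / (4*pi*r^2) = 4 / 4827.5 = 0.000828586
Lp = 104.6 + 10*log10(0.000828586) = 73.783 dB


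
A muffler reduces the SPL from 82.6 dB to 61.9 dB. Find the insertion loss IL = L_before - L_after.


Insertion loss = SPL without muffler - SPL with muffler
IL = 82.6 - 61.9 = 20.7 dB


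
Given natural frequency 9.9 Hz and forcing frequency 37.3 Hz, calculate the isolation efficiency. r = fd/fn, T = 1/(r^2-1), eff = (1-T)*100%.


r = 37.3 / 9.9 = 3.76768
r^2 - 1 = 3.76768^2 - 1 = 13.1954
T = 1/13.1954 = 0.075784
Efficiency = (1 - 0.075784)*100 = 92.422 %


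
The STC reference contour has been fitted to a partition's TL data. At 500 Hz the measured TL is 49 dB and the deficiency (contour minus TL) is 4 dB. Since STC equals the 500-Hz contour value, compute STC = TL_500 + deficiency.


By ASTM E413, STC = value of the fitted reference contour at 500 Hz.
Contour value at 500 Hz = TL_500 + deficiency = 49 + 4 = 53
STC = 53


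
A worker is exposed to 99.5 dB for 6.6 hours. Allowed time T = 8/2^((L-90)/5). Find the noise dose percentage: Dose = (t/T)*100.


T_allowed = 8 / 2^((99.5 - 90)/5) = 2.14355 hr
Dose = 6.6 / 2.14355 * 100 = 307.9 %


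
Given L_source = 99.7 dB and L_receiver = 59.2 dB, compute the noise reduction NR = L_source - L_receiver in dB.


NR = L_source - L_receiver (difference between source and receiving room levels)
NR = 99.7 - 59.2 = 40.5 dB


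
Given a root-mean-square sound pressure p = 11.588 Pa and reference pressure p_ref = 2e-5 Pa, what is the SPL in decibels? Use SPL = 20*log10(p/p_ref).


p / p_ref = 11.588 / 2e-5 = 579400
SPL = 20 * log10(579400) = 115.26 dB


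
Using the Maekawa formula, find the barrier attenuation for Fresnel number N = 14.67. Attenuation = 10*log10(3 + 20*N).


3 + 20*N = 3 + 20*14.67 = 296.4
Att = 10*log10(296.4) = 24.719 dB


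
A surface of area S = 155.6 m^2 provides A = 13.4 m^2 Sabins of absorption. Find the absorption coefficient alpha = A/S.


Absorption coefficient = absorbed power / incident power
alpha = A / S = 13.4 / 155.6 = 0.086118


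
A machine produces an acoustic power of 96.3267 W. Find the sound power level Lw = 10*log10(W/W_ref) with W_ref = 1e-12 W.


W / W_ref = 96.3267 / 1e-12 = 9.63267e+13
Lw = 10 * log10(9.63267e+13) = 139.84 dB


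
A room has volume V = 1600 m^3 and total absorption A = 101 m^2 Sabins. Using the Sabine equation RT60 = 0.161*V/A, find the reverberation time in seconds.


RT60 = 0.161 * 1600 / 101 = 2.5505 s


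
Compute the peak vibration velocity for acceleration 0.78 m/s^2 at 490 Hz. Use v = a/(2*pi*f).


omega = 2*pi*f = 2*pi*490 = 3078.76 rad/s
v = a / omega = 0.78 / 3078.76 = 0.00025335 m/s


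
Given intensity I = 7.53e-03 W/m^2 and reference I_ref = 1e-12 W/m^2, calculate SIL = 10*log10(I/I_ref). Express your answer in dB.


I / I_ref = 7.53e-03 / 1e-12 = 7.53e+09
SIL = 10 * log10(7.53e+09) = 98.768 dB


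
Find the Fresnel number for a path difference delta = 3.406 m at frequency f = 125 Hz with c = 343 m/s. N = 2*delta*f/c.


N = 2*delta*f/c = 2*delta/lambda, where lambda = c/f
lambda = 343 / 125 = 2.744 m
N = 2 * 3.406 / 2.744 = 2.4825


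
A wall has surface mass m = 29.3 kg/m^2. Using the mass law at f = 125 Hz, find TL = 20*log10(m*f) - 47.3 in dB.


m * f = 29.3 * 125 = 3662.5
20*log10(3662.5) = 71.2756 dB
TL = 71.2756 - 47.3 = 23.976 dB


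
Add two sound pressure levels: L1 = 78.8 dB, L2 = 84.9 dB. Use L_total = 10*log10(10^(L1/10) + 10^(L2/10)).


10^(78.8/10) = 7.58578e+07
10^(84.9/10) = 3.0903e+08
Sum = 7.58578e+07 + 3.0903e+08 = 3.84888e+08
L_total = 10*log10(3.84888e+08) = 85.853 dB


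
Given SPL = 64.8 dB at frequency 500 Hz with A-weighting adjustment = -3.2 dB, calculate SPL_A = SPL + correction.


A-weighting table: 500 Hz -> -3.2 dB correction
SPL_A = SPL + correction = 64.8 + (-3.2) = 61.6 dBA


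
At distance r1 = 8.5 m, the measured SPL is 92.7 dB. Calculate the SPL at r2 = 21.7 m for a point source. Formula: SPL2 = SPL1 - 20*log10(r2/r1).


r2/r1 = 21.7/8.5 = 2.55294
Correction = 20*log10(2.55294) = 8.14081 dB
SPL2 = 92.7 - 8.14081 = 84.559 dB


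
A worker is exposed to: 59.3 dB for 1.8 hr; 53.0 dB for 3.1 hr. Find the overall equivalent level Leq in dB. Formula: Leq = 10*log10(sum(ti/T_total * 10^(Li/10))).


T_total = 1.8 + 3.1 = 4.9 hr
(1.8/4.9) * 10^(59.3/10) = 312663
(3.1/4.9) * 10^(53.0/10) = 126231
Sum = 312663 + 126231 = 438894
Leq = 10*log10(438894) = 56.424 dB


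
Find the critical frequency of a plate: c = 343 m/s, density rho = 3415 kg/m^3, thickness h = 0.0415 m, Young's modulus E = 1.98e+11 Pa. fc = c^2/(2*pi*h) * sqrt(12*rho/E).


12*rho/E = 12*3415/1.98e+11 = 2.0697e-07
sqrt(12*rho/E) = sqrt(2.0697e-07) = 0.00045494
c^2/(2*pi*h) = 343^2/(2*pi*0.0415) = 451191
fc = 451191 * 0.00045494 = 205.26 Hz


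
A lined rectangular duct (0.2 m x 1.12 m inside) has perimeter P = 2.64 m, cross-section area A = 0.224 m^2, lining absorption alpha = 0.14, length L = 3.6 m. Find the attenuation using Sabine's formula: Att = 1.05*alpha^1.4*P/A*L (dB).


alpha^1.4 = 0.14^1.4 = 0.0637645
Attenuation rate = 1.05 * alpha^1.4 * P / A
= 1.05 * 0.0637645 * 2.64 / 0.224 = 0.789086 dB/m
Total Att = 0.789086 * 3.6 = 2.8407 dB


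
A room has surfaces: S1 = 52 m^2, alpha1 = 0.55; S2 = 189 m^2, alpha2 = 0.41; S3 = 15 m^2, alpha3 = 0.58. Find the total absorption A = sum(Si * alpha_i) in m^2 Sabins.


52 * 0.55 = 28.6
189 * 0.41 = 77.49
15 * 0.58 = 8.7
A_total = 28.6 + 77.49 + 8.7 = 114.79 m^2


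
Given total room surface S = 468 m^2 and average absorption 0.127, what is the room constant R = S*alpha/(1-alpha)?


R = 468 * 0.127 / (1 - 0.127) = 68.082 m^2


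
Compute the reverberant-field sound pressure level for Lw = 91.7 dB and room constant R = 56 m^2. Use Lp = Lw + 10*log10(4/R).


4/R = 4/56 = 0.0714286
Lp = 91.7 + 10*log10(0.0714286) = 80.239 dB


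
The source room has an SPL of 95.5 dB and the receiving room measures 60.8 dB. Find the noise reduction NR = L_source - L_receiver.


NR = L_source - L_receiver (difference between source and receiving room levels)
NR = 95.5 - 60.8 = 34.7 dB


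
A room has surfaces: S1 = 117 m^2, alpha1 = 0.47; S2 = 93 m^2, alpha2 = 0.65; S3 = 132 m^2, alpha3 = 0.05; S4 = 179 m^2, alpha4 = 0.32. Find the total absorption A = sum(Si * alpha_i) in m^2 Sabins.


117 * 0.47 = 54.99
93 * 0.65 = 60.45
132 * 0.05 = 6.6
179 * 0.32 = 57.28
A_total = 54.99 + 60.45 + 6.6 + 57.28 = 179.32 m^2


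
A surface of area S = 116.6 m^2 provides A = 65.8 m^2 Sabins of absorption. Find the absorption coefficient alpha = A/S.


Absorption coefficient = absorbed power / incident power
alpha = A / S = 65.8 / 116.6 = 0.56432


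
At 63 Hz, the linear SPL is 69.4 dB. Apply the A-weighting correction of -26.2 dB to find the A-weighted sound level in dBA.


A-weighting table: 63 Hz -> -26.2 dB correction
SPL_A = SPL + correction = 69.4 + (-26.2) = 43.2 dBA


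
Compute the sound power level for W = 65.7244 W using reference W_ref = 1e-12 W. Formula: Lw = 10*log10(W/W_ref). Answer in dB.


W / W_ref = 65.7244 / 1e-12 = 6.57244e+13
Lw = 10 * log10(6.57244e+13) = 138.18 dB


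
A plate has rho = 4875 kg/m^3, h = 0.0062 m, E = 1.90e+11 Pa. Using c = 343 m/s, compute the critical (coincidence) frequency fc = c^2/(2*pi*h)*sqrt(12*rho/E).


12*rho/E = 12*4875/1.90e+11 = 3.07895e-07
sqrt(12*rho/E) = sqrt(3.07895e-07) = 0.000554883
c^2/(2*pi*h) = 343^2/(2*pi*0.0062) = 3.02007e+06
fc = 3.02007e+06 * 0.000554883 = 1675.8 Hz


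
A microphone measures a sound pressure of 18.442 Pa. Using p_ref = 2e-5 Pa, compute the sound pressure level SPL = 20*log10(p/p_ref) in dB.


p / p_ref = 18.442 / 2e-5 = 922100
SPL = 20 * log10(922100) = 119.3 dB


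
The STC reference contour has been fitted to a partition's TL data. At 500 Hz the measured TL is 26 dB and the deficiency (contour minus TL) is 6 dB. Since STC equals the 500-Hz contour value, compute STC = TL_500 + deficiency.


By ASTM E413, STC = value of the fitted reference contour at 500 Hz.
Contour value at 500 Hz = TL_500 + deficiency = 26 + 6 = 32
STC = 32


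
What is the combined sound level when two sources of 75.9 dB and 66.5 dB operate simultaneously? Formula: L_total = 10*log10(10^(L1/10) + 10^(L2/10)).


10^(75.9/10) = 3.89045e+07
10^(66.5/10) = 4.46684e+06
Sum = 3.89045e+07 + 4.46684e+06 = 4.33713e+07
L_total = 10*log10(4.33713e+07) = 76.372 dB


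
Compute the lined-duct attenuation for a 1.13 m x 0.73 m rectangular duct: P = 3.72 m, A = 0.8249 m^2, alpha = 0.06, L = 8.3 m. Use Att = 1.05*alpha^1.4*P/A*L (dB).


alpha^1.4 = 0.06^1.4 = 0.0194721
Attenuation rate = 1.05 * alpha^1.4 * P / A
= 1.05 * 0.0194721 * 3.72 / 0.8249 = 0.0922027 dB/m
Total Att = 0.0922027 * 8.3 = 0.76528 dB


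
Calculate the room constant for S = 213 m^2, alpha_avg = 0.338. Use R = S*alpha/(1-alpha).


R = 213 * 0.338 / (1 - 0.338) = 108.75 m^2


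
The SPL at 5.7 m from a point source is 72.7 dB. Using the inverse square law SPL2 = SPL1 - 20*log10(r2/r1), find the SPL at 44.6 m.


r2/r1 = 44.6/5.7 = 7.82456
Correction = 20*log10(7.82456) = 17.8692 dB
SPL2 = 72.7 - 17.8692 = 54.831 dB


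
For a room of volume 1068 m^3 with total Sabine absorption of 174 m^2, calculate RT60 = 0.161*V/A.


RT60 = 0.161 * 1068 / 174 = 0.98821 s


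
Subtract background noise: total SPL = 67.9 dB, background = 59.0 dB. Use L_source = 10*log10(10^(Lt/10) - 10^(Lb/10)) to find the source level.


10^(67.9/10) = 6.16595e+06
10^(59.0/10) = 794328
Difference = 6.16595e+06 - 794328 = 5.37162e+06
L_source = 10*log10(5.37162e+06) = 67.301 dB


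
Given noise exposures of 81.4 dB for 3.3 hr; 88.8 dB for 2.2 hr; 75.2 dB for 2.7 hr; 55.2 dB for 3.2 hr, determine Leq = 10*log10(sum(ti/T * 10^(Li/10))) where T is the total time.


T_total = 3.3 + 2.2 + 2.7 + 3.2 = 11.4 hr
(3.3/11.4) * 10^(81.4/10) = 3.99585e+07
(2.2/11.4) * 10^(88.8/10) = 1.46392e+08
(2.7/11.4) * 10^(75.2/10) = 7.84258e+06
(3.2/11.4) * 10^(55.2/10) = 92949.1
Sum = 3.99585e+07 + 1.46392e+08 + 7.84258e+06 + 92949.1 = 1.94286e+08
Leq = 10*log10(1.94286e+08) = 82.884 dB


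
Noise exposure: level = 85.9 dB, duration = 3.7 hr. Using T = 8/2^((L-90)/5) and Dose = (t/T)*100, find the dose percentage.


T_allowed = 8 / 2^((85.9 - 90)/5) = 14.1232 hr
Dose = 3.7 / 14.1232 * 100 = 26.198 %


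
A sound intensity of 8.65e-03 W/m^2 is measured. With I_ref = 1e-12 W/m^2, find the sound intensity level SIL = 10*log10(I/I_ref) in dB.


I / I_ref = 8.65e-03 / 1e-12 = 8.65e+09
SIL = 10 * log10(8.65e+09) = 99.37 dB


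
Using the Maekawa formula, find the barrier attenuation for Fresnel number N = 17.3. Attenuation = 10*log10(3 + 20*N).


3 + 20*N = 3 + 20*17.3 = 349
Att = 10*log10(349) = 25.428 dB


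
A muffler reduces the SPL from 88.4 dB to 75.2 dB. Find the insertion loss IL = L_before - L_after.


Insertion loss = SPL without muffler - SPL with muffler
IL = 88.4 - 75.2 = 13.2 dB


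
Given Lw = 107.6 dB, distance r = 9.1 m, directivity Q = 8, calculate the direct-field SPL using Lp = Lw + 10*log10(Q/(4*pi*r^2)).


4*pi*r^2 = 4*pi*9.1^2 = 1040.62 m^2
Q / (4*pi*r^2) = 8 / 1040.62 = 0.00768772
Lp = 107.6 + 10*log10(0.00768772) = 86.458 dB


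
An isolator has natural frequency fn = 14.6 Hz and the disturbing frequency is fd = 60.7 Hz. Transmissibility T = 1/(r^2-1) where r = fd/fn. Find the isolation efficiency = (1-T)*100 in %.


r = 60.7 / 14.6 = 4.15753
r^2 - 1 = 4.15753^2 - 1 = 16.2851
T = 1/16.2851 = 0.0614058
Efficiency = (1 - 0.0614058)*100 = 93.859 %


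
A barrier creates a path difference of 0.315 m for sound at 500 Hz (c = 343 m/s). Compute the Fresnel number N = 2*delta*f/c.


N = 2*delta*f/c = 2*delta/lambda, where lambda = c/f
lambda = 343 / 500 = 0.686 m
N = 2 * 0.315 / 0.686 = 0.91837


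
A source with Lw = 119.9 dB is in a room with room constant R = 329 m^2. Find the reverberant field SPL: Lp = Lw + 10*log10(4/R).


4/R = 4/329 = 0.0121581
Lp = 119.9 + 10*log10(0.0121581) = 100.75 dB


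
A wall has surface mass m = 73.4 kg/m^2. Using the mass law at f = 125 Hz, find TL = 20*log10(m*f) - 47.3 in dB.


m * f = 73.4 * 125 = 9175
20*log10(9175) = 79.2521 dB
TL = 79.2521 - 47.3 = 31.952 dB


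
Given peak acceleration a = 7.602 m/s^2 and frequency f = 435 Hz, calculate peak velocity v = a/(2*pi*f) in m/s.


omega = 2*pi*f = 2*pi*435 = 2733.19 rad/s
v = a / omega = 7.602 / 2733.19 = 0.0027814 m/s


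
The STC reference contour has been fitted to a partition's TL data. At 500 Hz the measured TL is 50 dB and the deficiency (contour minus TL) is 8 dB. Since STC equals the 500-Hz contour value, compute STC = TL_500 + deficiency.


By ASTM E413, STC = value of the fitted reference contour at 500 Hz.
Contour value at 500 Hz = TL_500 + deficiency = 50 + 8 = 58
STC = 58


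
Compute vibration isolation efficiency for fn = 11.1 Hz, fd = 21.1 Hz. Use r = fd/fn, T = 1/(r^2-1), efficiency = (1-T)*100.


r = 21.1 / 11.1 = 1.9009
r^2 - 1 = 1.9009^2 - 1 = 2.61342
T = 1/2.61342 = 0.38264
Efficiency = (1 - 0.38264)*100 = 61.736 %


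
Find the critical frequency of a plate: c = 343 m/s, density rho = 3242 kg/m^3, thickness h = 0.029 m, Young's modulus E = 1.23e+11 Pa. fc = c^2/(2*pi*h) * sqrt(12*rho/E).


12*rho/E = 12*3242/1.23e+11 = 3.16293e-07
sqrt(12*rho/E) = sqrt(3.16293e-07) = 0.000562399
c^2/(2*pi*h) = 343^2/(2*pi*0.029) = 645670
fc = 645670 * 0.000562399 = 363.12 Hz


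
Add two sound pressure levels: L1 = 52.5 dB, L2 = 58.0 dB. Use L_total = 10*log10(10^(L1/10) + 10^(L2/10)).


10^(52.5/10) = 177828
10^(58.0/10) = 630957
Sum = 177828 + 630957 = 808785
L_total = 10*log10(808785) = 59.078 dB


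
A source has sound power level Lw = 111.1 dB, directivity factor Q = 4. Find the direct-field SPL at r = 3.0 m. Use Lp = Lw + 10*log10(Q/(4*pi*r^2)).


4*pi*r^2 = 4*pi*3.0^2 = 113.097 m^2
Q / (4*pi*r^2) = 4 / 113.097 = 0.0353679
Lp = 111.1 + 10*log10(0.0353679) = 96.586 dB


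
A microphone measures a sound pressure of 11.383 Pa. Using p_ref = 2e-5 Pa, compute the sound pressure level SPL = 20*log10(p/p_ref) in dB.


p / p_ref = 11.383 / 2e-5 = 569150
SPL = 20 * log10(569150) = 115.1 dB


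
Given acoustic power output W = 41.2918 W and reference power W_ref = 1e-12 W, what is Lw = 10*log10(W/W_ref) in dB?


W / W_ref = 41.2918 / 1e-12 = 4.12918e+13
Lw = 10 * log10(4.12918e+13) = 136.16 dB


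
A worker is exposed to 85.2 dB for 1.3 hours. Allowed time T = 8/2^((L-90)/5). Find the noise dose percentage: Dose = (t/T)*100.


T_allowed = 8 / 2^((85.2 - 90)/5) = 15.5625 hr
Dose = 1.3 / 15.5625 * 100 = 8.3534 %


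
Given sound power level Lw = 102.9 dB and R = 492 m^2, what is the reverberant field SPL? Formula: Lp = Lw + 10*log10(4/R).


4/R = 4/492 = 0.00813008
Lp = 102.9 + 10*log10(0.00813008) = 82.001 dB


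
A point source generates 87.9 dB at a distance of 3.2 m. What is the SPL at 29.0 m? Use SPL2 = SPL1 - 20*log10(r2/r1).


r2/r1 = 29.0/3.2 = 9.0625
Correction = 20*log10(9.0625) = 19.145 dB
SPL2 = 87.9 - 19.145 = 68.755 dB


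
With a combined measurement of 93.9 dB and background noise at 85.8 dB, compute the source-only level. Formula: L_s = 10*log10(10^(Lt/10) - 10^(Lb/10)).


10^(93.9/10) = 2.45471e+09
10^(85.8/10) = 3.80189e+08
Difference = 2.45471e+09 - 3.80189e+08 = 2.07452e+09
L_source = 10*log10(2.07452e+09) = 93.169 dB


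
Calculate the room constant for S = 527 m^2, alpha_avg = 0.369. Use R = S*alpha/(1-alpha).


R = 527 * 0.369 / (1 - 0.369) = 308.18 m^2


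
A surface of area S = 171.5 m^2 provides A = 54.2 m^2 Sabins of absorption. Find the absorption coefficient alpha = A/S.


Absorption coefficient = absorbed power / incident power
alpha = A / S = 54.2 / 171.5 = 0.31603


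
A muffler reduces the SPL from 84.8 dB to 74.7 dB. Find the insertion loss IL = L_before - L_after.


Insertion loss = SPL without muffler - SPL with muffler
IL = 84.8 - 74.7 = 10.1 dB


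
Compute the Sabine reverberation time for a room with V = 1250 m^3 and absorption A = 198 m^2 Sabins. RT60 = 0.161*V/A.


RT60 = 0.161 * 1250 / 198 = 1.0164 s


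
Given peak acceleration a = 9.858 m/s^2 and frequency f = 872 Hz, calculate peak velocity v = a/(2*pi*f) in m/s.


omega = 2*pi*f = 2*pi*872 = 5478.94 rad/s
v = a / omega = 9.858 / 5478.94 = 0.0017993 m/s


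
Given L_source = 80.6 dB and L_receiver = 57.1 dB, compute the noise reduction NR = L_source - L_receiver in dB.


NR = L_source - L_receiver (difference between source and receiving room levels)
NR = 80.6 - 57.1 = 23.5 dB


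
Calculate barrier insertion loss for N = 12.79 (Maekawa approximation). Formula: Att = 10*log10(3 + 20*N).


3 + 20*N = 3 + 20*12.79 = 258.8
Att = 10*log10(258.8) = 24.13 dB


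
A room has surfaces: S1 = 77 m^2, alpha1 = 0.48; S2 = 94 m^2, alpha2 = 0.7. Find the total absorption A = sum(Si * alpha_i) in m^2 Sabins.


77 * 0.48 = 36.96
94 * 0.7 = 65.8
A_total = 36.96 + 65.8 = 102.76 m^2


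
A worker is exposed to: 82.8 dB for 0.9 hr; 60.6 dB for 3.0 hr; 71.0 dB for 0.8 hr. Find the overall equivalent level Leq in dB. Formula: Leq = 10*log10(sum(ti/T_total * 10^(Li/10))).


T_total = 0.9 + 3.0 + 0.8 = 4.7 hr
(0.9/4.7) * 10^(82.8/10) = 3.64875e+07
(3.0/4.7) * 10^(60.6/10) = 732864
(0.8/4.7) * 10^(71.0/10) = 2.14285e+06
Sum = 3.64875e+07 + 732864 + 2.14285e+06 = 3.93632e+07
Leq = 10*log10(3.93632e+07) = 75.951 dB


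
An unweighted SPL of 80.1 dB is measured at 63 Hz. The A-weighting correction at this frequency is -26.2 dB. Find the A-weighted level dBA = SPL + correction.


A-weighting table: 63 Hz -> -26.2 dB correction
SPL_A = SPL + correction = 80.1 + (-26.2) = 53.9 dBA


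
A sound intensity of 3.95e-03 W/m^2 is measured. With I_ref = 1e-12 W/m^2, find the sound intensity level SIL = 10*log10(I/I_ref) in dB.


I / I_ref = 3.95e-03 / 1e-12 = 3.95e+09
SIL = 10 * log10(3.95e+09) = 95.966 dB


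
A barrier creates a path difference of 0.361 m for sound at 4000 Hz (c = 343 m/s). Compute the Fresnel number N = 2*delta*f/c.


N = 2*delta*f/c = 2*delta/lambda, where lambda = c/f
lambda = 343 / 4000 = 0.08575 m
N = 2 * 0.361 / 0.08575 = 8.4198


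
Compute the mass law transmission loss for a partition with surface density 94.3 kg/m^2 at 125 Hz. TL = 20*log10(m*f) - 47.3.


m * f = 94.3 * 125 = 11787.5
20*log10(11787.5) = 81.4284 dB
TL = 81.4284 - 47.3 = 34.128 dB


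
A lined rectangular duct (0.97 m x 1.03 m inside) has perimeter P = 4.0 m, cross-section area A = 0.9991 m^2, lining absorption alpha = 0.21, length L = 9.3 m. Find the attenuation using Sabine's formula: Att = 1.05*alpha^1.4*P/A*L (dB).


alpha^1.4 = 0.21^1.4 = 0.112488
Attenuation rate = 1.05 * alpha^1.4 * P / A
= 1.05 * 0.112488 * 4.0 / 0.9991 = 0.472875 dB/m
Total Att = 0.472875 * 9.3 = 4.3977 dB


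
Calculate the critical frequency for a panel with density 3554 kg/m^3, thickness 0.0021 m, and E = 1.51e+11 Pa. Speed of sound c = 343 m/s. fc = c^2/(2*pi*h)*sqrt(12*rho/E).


12*rho/E = 12*3554/1.51e+11 = 2.82437e-07
sqrt(12*rho/E) = sqrt(2.82437e-07) = 0.000531448
c^2/(2*pi*h) = 343^2/(2*pi*0.0021) = 8.91639e+06
fc = 8.91639e+06 * 0.000531448 = 4738.6 Hz


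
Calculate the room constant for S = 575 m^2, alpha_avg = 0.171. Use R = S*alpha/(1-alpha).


R = 575 * 0.171 / (1 - 0.171) = 118.61 m^2


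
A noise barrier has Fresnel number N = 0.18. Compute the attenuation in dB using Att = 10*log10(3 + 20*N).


3 + 20*N = 3 + 20*0.18 = 6.6
Att = 10*log10(6.6) = 8.1954 dB


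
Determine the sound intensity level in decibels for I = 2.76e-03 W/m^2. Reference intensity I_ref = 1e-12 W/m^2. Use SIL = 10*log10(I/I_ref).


I / I_ref = 2.76e-03 / 1e-12 = 2.76e+09
SIL = 10 * log10(2.76e+09) = 94.409 dB


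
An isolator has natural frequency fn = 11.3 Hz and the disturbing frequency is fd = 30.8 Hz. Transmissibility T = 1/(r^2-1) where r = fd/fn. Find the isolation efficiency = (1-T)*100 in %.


r = 30.8 / 11.3 = 2.72566
r^2 - 1 = 2.72566^2 - 1 = 6.42922
T = 1/6.42922 = 0.15554
Efficiency = (1 - 0.15554)*100 = 84.446 %


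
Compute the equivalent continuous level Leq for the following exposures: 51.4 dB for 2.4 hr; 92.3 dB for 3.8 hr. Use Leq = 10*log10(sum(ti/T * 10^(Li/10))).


T_total = 2.4 + 3.8 = 6.2 hr
(2.4/6.2) * 10^(51.4/10) = 53434.2
(3.8/6.2) * 10^(92.3/10) = 1.04086e+09
Sum = 53434.2 + 1.04086e+09 = 1.04091e+09
Leq = 10*log10(1.04091e+09) = 90.174 dB


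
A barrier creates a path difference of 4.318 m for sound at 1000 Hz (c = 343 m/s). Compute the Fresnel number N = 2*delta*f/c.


N = 2*delta*f/c = 2*delta/lambda, where lambda = c/f
lambda = 343 / 1000 = 0.343 m
N = 2 * 4.318 / 0.343 = 25.178


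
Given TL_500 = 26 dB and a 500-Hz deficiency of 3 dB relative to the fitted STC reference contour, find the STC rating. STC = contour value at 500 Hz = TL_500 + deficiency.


By ASTM E413, STC = value of the fitted reference contour at 500 Hz.
Contour value at 500 Hz = TL_500 + deficiency = 26 + 3 = 29
STC = 29


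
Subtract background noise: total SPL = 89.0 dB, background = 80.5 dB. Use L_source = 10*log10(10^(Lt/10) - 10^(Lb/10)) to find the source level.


10^(89.0/10) = 7.94328e+08
10^(80.5/10) = 1.12202e+08
Difference = 7.94328e+08 - 1.12202e+08 = 6.82126e+08
L_source = 10*log10(6.82126e+08) = 88.339 dB


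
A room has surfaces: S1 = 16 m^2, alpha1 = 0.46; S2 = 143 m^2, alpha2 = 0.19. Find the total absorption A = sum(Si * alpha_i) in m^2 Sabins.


16 * 0.46 = 7.36
143 * 0.19 = 27.17
A_total = 7.36 + 27.17 = 34.53 m^2


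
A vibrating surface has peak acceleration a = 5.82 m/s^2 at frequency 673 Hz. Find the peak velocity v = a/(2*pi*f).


omega = 2*pi*f = 2*pi*673 = 4228.58 rad/s
v = a / omega = 5.82 / 4228.58 = 0.0013763 m/s


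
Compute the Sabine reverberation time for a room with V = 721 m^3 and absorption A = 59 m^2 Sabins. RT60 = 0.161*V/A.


RT60 = 0.161 * 721 / 59 = 1.9675 s


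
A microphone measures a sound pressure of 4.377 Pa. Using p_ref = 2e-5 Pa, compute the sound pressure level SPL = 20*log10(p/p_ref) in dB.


p / p_ref = 4.377 / 2e-5 = 218850
SPL = 20 * log10(218850) = 106.8 dB


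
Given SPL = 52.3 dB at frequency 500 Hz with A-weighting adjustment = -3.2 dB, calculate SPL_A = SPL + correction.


A-weighting table: 500 Hz -> -3.2 dB correction
SPL_A = SPL + correction = 52.3 + (-3.2) = 49.1 dBA


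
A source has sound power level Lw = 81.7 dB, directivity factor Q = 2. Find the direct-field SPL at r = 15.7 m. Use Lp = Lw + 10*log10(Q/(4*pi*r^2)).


4*pi*r^2 = 4*pi*15.7^2 = 3097.48 m^2
Q / (4*pi*r^2) = 2 / 3097.48 = 0.000645686
Lp = 81.7 + 10*log10(0.000645686) = 49.8 dB


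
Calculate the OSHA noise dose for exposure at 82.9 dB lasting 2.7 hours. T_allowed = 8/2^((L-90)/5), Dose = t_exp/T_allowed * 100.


T_allowed = 8 / 2^((82.9 - 90)/5) = 21.4068 hr
Dose = 2.7 / 21.4068 * 100 = 12.613 %


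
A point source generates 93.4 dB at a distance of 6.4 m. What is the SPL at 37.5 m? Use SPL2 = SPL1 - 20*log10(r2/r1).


r2/r1 = 37.5/6.4 = 5.85938
Correction = 20*log10(5.85938) = 15.357 dB
SPL2 = 93.4 - 15.357 = 78.043 dB


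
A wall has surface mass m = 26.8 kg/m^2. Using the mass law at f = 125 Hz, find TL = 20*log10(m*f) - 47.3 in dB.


m * f = 26.8 * 125 = 3350
20*log10(3350) = 70.5009 dB
TL = 70.5009 - 47.3 = 23.201 dB


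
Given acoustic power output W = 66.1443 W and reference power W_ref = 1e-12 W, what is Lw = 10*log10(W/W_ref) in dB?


W / W_ref = 66.1443 / 1e-12 = 6.61443e+13
Lw = 10 * log10(6.61443e+13) = 138.2 dB


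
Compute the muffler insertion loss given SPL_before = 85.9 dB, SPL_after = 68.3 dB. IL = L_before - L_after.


Insertion loss = SPL without muffler - SPL with muffler
IL = 85.9 - 68.3 = 17.6 dB


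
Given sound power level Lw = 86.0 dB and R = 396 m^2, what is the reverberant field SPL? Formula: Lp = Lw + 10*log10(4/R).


4/R = 4/396 = 0.010101
Lp = 86.0 + 10*log10(0.010101) = 66.044 dB


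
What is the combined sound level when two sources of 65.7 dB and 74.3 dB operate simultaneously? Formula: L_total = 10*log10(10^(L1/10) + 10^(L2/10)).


10^(65.7/10) = 3.71535e+06
10^(74.3/10) = 2.69153e+07
Sum = 3.71535e+06 + 2.69153e+07 = 3.06306e+07
L_total = 10*log10(3.06306e+07) = 74.862 dB


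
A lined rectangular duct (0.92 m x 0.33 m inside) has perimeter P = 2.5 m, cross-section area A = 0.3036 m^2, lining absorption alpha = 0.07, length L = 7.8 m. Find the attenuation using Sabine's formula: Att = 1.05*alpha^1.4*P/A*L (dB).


alpha^1.4 = 0.07^1.4 = 0.0241622
Attenuation rate = 1.05 * alpha^1.4 * P / A
= 1.05 * 0.0241622 * 2.5 / 0.3036 = 0.208912 dB/m
Total Att = 0.208912 * 7.8 = 1.6295 dB


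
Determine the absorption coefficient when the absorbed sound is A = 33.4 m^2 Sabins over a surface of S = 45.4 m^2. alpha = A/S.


Absorption coefficient = absorbed power / incident power
alpha = A / S = 33.4 / 45.4 = 0.73568


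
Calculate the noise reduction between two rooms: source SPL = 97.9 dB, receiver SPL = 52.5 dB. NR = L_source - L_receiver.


NR = L_source - L_receiver (difference between source and receiving room levels)
NR = 97.9 - 52.5 = 45.4 dB


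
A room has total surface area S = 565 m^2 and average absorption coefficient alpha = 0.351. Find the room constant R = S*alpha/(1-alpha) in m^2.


R = 565 * 0.351 / (1 - 0.351) = 305.57 m^2


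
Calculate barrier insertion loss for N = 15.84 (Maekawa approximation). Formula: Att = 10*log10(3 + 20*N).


3 + 20*N = 3 + 20*15.84 = 319.8
Att = 10*log10(319.8) = 25.049 dB


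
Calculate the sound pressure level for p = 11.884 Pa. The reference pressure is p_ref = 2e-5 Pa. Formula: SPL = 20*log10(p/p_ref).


p / p_ref = 11.884 / 2e-5 = 594200
SPL = 20 * log10(594200) = 115.48 dB


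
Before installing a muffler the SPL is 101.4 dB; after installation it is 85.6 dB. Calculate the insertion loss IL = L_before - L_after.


Insertion loss = SPL without muffler - SPL with muffler
IL = 101.4 - 85.6 = 15.8 dB


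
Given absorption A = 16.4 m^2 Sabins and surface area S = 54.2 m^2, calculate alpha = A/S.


Absorption coefficient = absorbed power / incident power
alpha = A / S = 16.4 / 54.2 = 0.30258


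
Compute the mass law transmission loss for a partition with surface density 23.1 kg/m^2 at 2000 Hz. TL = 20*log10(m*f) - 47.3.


m * f = 23.1 * 2000 = 46200
20*log10(46200) = 93.2928 dB
TL = 93.2928 - 47.3 = 45.993 dB


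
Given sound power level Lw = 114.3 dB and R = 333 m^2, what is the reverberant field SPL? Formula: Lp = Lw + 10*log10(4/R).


4/R = 4/333 = 0.012012
Lp = 114.3 + 10*log10(0.012012) = 95.096 dB


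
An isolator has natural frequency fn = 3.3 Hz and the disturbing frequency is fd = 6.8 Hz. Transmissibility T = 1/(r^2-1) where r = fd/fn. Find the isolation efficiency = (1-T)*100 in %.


r = 6.8 / 3.3 = 2.06061
r^2 - 1 = 2.06061^2 - 1 = 3.24611
T = 1/3.24611 = 0.308061
Efficiency = (1 - 0.308061)*100 = 69.194 %


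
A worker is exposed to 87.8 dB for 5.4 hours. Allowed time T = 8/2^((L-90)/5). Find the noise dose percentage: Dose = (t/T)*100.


T_allowed = 8 / 2^((87.8 - 90)/5) = 10.8528 hr
Dose = 5.4 / 10.8528 * 100 = 49.757 %


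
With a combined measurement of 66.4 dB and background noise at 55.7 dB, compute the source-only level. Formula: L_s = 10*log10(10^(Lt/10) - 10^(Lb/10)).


10^(66.4/10) = 4.36516e+06
10^(55.7/10) = 371535
Difference = 4.36516e+06 - 371535 = 3.99362e+06
L_source = 10*log10(3.99362e+06) = 66.014 dB


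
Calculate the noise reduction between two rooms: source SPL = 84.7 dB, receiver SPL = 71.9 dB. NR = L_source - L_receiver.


NR = L_source - L_receiver (difference between source and receiving room levels)
NR = 84.7 - 71.9 = 12.8 dB


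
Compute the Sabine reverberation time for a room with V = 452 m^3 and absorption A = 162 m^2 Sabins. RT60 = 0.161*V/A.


RT60 = 0.161 * 452 / 162 = 0.44921 s


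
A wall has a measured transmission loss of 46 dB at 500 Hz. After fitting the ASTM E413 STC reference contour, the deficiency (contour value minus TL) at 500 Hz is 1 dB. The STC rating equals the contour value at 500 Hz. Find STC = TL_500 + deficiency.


By ASTM E413, STC = value of the fitted reference contour at 500 Hz.
Contour value at 500 Hz = TL_500 + deficiency = 46 + 1 = 47
STC = 47


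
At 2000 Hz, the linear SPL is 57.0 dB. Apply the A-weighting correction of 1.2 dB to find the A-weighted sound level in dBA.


A-weighting table: 2000 Hz -> 1.2 dB correction
SPL_A = SPL + correction = 57.0 + (1.2) = 58.2 dBA


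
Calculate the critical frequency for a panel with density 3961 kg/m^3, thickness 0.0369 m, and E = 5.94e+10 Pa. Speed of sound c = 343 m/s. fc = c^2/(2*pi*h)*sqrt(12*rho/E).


12*rho/E = 12*3961/5.94e+10 = 8.00202e-07
sqrt(12*rho/E) = sqrt(8.00202e-07) = 0.00089454
c^2/(2*pi*h) = 343^2/(2*pi*0.0369) = 507437
fc = 507437 * 0.00089454 = 453.92 Hz


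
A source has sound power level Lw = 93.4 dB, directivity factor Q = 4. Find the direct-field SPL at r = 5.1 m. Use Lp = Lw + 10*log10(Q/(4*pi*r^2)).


4*pi*r^2 = 4*pi*5.1^2 = 326.851 m^2
Q / (4*pi*r^2) = 4 / 326.851 = 0.012238
Lp = 93.4 + 10*log10(0.012238) = 74.277 dB


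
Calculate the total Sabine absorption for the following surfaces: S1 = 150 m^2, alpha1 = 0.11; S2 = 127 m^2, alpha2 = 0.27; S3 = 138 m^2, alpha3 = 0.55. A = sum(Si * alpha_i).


150 * 0.11 = 16.5
127 * 0.27 = 34.29
138 * 0.55 = 75.9
A_total = 16.5 + 34.29 + 75.9 = 126.69 m^2


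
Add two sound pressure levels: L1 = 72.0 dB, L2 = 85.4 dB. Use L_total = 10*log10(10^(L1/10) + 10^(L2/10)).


10^(72.0/10) = 1.58489e+07
10^(85.4/10) = 3.46737e+08
Sum = 1.58489e+07 + 3.46737e+08 = 3.62586e+08
L_total = 10*log10(3.62586e+08) = 85.594 dB


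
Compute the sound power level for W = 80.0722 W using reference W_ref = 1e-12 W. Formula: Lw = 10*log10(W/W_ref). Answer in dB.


W / W_ref = 80.0722 / 1e-12 = 8.00722e+13
Lw = 10 * log10(8.00722e+13) = 139.03 dB


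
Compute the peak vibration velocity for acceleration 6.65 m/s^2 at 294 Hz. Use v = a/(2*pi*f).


omega = 2*pi*f = 2*pi*294 = 1847.26 rad/s
v = a / omega = 6.65 / 1847.26 = 0.0035999 m/s


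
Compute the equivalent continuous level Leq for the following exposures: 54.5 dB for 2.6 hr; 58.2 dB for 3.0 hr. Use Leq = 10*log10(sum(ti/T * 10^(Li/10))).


T_total = 2.6 + 3.0 = 5.6 hr
(2.6/5.6) * 10^(54.5/10) = 130853
(3.0/5.6) * 10^(58.2/10) = 353943
Sum = 130853 + 353943 = 484796
Leq = 10*log10(484796) = 56.856 dB


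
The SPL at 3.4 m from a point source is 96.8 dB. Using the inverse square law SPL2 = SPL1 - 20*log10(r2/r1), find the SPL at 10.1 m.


r2/r1 = 10.1/3.4 = 2.97059
Correction = 20*log10(2.97059) = 9.45685 dB
SPL2 = 96.8 - 9.45685 = 87.343 dB


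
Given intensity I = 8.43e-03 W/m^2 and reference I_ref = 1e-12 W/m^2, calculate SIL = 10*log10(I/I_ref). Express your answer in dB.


I / I_ref = 8.43e-03 / 1e-12 = 8.43e+09
SIL = 10 * log10(8.43e+09) = 99.258 dB


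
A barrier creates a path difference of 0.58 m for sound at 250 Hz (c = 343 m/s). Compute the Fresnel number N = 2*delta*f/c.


N = 2*delta*f/c = 2*delta/lambda, where lambda = c/f
lambda = 343 / 250 = 1.372 m
N = 2 * 0.58 / 1.372 = 0.84548


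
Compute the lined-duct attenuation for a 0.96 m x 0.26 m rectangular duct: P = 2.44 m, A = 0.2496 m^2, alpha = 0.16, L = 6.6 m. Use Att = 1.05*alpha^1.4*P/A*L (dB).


alpha^1.4 = 0.16^1.4 = 0.076872
Attenuation rate = 1.05 * alpha^1.4 * P / A
= 1.05 * 0.076872 * 2.44 / 0.2496 = 0.789047 dB/m
Total Att = 0.789047 * 6.6 = 5.2077 dB


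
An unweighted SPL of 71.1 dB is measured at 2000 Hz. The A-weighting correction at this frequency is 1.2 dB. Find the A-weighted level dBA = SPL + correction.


A-weighting table: 2000 Hz -> 1.2 dB correction
SPL_A = SPL + correction = 71.1 + (1.2) = 72.3 dBA


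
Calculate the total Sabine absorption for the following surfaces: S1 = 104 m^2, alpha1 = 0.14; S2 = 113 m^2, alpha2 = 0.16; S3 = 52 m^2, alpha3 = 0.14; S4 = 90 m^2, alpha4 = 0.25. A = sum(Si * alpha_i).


104 * 0.14 = 14.56
113 * 0.16 = 18.08
52 * 0.14 = 7.28
90 * 0.25 = 22.5
A_total = 14.56 + 18.08 + 7.28 + 22.5 = 62.42 m^2


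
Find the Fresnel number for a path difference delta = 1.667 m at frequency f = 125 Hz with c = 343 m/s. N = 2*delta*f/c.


N = 2*delta*f/c = 2*delta/lambda, where lambda = c/f
lambda = 343 / 125 = 2.744 m
N = 2 * 1.667 / 2.744 = 1.215


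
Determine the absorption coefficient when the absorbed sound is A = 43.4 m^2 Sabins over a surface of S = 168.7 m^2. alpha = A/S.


Absorption coefficient = absorbed power / incident power
alpha = A / S = 43.4 / 168.7 = 0.25726


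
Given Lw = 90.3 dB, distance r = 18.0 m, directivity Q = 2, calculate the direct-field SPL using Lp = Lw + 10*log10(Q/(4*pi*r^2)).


4*pi*r^2 = 4*pi*18.0^2 = 4071.5 m^2
Q / (4*pi*r^2) = 2 / 4071.5 = 0.000491219
Lp = 90.3 + 10*log10(0.000491219) = 57.213 dB


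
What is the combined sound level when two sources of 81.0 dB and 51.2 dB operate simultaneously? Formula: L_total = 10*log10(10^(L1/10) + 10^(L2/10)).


10^(81.0/10) = 1.25893e+08
10^(51.2/10) = 131826
Sum = 1.25893e+08 + 131826 = 1.26025e+08
L_total = 10*log10(1.26025e+08) = 81.005 dB


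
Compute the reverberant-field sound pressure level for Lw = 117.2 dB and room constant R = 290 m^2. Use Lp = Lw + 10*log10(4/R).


4/R = 4/290 = 0.0137931
Lp = 117.2 + 10*log10(0.0137931) = 98.597 dB


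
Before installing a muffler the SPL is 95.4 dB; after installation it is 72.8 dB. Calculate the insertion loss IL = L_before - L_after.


Insertion loss = SPL without muffler - SPL with muffler
IL = 95.4 - 72.8 = 22.6 dB


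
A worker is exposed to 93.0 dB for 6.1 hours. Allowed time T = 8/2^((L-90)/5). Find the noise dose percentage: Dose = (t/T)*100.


T_allowed = 8 / 2^((93.0 - 90)/5) = 5.27803 hr
Dose = 6.1 / 5.27803 * 100 = 115.57 %


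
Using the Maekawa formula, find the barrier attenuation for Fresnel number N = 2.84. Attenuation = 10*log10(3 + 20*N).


3 + 20*N = 3 + 20*2.84 = 59.8
Att = 10*log10(59.8) = 17.767 dB


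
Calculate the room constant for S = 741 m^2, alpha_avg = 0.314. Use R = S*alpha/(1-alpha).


R = 741 * 0.314 / (1 - 0.314) = 339.17 m^2


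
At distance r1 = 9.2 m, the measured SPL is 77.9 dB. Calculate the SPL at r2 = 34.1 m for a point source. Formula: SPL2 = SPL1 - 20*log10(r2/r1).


r2/r1 = 34.1/9.2 = 3.70652
Correction = 20*log10(3.70652) = 11.3793 dB
SPL2 = 77.9 - 11.3793 = 66.521 dB


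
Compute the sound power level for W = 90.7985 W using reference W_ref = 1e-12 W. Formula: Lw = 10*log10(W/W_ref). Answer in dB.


W / W_ref = 90.7985 / 1e-12 = 9.07985e+13
Lw = 10 * log10(9.07985e+13) = 139.58 dB


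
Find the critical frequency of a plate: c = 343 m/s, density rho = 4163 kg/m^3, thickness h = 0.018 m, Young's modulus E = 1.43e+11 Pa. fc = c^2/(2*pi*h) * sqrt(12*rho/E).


12*rho/E = 12*4163/1.43e+11 = 3.49343e-07
sqrt(12*rho/E) = sqrt(3.49343e-07) = 0.000591052
c^2/(2*pi*h) = 343^2/(2*pi*0.018) = 1.04025e+06
fc = 1.04025e+06 * 0.000591052 = 614.84 Hz


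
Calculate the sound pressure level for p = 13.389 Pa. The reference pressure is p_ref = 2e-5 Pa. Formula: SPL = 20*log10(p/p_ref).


p / p_ref = 13.389 / 2e-5 = 669450
SPL = 20 * log10(669450) = 116.51 dB


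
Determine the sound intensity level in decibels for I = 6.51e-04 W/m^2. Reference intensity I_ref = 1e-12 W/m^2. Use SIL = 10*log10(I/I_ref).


I / I_ref = 6.51e-04 / 1e-12 = 6.51e+08
SIL = 10 * log10(6.51e+08) = 88.136 dB


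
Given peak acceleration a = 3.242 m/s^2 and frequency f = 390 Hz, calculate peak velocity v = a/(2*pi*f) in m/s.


omega = 2*pi*f = 2*pi*390 = 2450.44 rad/s
v = a / omega = 3.242 / 2450.44 = 0.001323 m/s


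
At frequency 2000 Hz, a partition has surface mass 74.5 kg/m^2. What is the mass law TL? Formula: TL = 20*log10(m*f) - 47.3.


m * f = 74.5 * 2000 = 149000
20*log10(149000) = 103.464 dB
TL = 103.464 - 47.3 = 56.164 dB


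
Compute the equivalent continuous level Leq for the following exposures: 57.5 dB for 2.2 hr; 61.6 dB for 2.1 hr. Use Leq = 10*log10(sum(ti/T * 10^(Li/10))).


T_total = 2.2 + 2.1 = 4.3 hr
(2.2/4.3) * 10^(57.5/10) = 287710
(2.1/4.3) * 10^(61.6/10) = 705912
Sum = 287710 + 705912 = 993622
Leq = 10*log10(993622) = 59.972 dB


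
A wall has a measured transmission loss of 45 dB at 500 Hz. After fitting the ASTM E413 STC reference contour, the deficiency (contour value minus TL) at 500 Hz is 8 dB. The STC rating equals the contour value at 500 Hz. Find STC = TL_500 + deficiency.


By ASTM E413, STC = value of the fitted reference contour at 500 Hz.
Contour value at 500 Hz = TL_500 + deficiency = 45 + 8 = 53
STC = 53


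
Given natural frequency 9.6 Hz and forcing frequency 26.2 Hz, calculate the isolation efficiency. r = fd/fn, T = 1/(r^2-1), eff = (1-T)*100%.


r = 26.2 / 9.6 = 2.72917
r^2 - 1 = 2.72917^2 - 1 = 6.44837
T = 1/6.44837 = 0.155078
Efficiency = (1 - 0.155078)*100 = 84.492 %


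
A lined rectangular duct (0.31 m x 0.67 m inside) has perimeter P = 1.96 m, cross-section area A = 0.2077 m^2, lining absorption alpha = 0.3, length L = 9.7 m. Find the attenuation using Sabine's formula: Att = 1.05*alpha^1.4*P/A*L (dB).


alpha^1.4 = 0.3^1.4 = 0.18534
Attenuation rate = 1.05 * alpha^1.4 * P / A
= 1.05 * 0.18534 * 1.96 / 0.2077 = 1.83645 dB/m
Total Att = 1.83645 * 9.7 = 17.814 dB


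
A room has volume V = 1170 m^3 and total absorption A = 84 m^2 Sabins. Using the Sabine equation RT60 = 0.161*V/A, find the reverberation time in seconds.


RT60 = 0.161 * 1170 / 84 = 2.2425 s


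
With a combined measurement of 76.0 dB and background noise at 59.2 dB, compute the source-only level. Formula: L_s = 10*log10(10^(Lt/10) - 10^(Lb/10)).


10^(76.0/10) = 3.98107e+07
10^(59.2/10) = 831764
Difference = 3.98107e+07 - 831764 = 3.89789e+07
L_source = 10*log10(3.89789e+07) = 75.908 dB


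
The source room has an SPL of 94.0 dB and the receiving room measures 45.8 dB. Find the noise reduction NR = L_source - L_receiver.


NR = L_source - L_receiver (difference between source and receiving room levels)
NR = 94.0 - 45.8 = 48.2 dB


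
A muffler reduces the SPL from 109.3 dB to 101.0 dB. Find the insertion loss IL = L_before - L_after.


Insertion loss = SPL without muffler - SPL with muffler
IL = 109.3 - 101.0 = 8.3 dB


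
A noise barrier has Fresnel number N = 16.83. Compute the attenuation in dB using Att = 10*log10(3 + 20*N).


3 + 20*N = 3 + 20*16.83 = 339.6
Att = 10*log10(339.6) = 25.31 dB


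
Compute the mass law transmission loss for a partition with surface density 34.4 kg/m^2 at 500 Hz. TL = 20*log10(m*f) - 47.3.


m * f = 34.4 * 500 = 17200
20*log10(17200) = 84.7106 dB
TL = 84.7106 - 47.3 = 37.411 dB
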